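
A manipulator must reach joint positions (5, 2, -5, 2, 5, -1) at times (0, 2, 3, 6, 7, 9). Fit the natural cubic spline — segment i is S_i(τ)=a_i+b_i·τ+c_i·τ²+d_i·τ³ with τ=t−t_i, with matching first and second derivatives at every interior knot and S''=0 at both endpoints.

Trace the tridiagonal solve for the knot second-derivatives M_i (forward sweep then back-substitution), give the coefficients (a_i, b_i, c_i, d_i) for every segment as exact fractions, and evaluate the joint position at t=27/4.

  seg 0: a=5 b=707/870 c=0 d=-503/870
  seg 1: a=2 b=-5329/870 c=-503/145 d=2257/870
  seg 2: a=-5 b=-2297/435 c=1251/290 d=-103/174
  seg 3: a=2 b=4019/870 c=-147/145 d=-527/870
  seg 4: a=5 b=337/435 c=-821/290 d=821/1740
S(27/4) = 86097/18560

Δ: Δ0=-3/2, Δ1=-7, Δ2=7/3, Δ3=3, Δ4=-3
row 1: diag=6, rhs=-33; c'=1/6, d'=-11/2
row 2: denom=8−1·1/6=47/6; d'=(56−1·-11/2)/(47/6)=369/47
row 3: denom=8−3·18/47=322/47; d'=(4−3·369/47)/(322/47)=-919/322
row 4: denom=6−1·47/322=1885/322; d'=(-36−1·-919/322)/(1885/322)=-821/145
back: M4=-821/145
back: M3=-919/322−47/322·-821/145=-294/145
back: M2=369/47−18/47·-294/145=1251/145
back: M1=-11/2−1/6·1251/145=-1006/145
M: M0=0, M1=-1006/145, M2=1251/145, M3=-294/145, M4=-821/145, M5=0
seg 0: a=5, c=M0/2=0, d=(M1−M0)/(6·2)=-503/870, b=Δ0−h0·(2M0+M1)/6=707/870
seg 1: a=2, c=M1/2=-503/145, d=(M2−M1)/(6·1)=2257/870, b=Δ1−h1·(2M1+M2)/6=-5329/870
seg 2: a=-5, c=M2/2=1251/290, d=(M3−M2)/(6·3)=-103/174, b=Δ2−h2·(2M2+M3)/6=-2297/435
seg 3: a=2, c=M3/2=-147/145, d=(M4−M3)/(6·1)=-527/870, b=Δ3−h3·(2M3+M4)/6=4019/870
seg 4: a=5, c=M4/2=-821/290, d=(M5−M4)/(6·2)=821/1740, b=Δ4−h4·(2M4+M5)/6=337/435
t_q=27/4 → seg 3, τ=3/4; S=2+4019/870·τ+-147/145·τ²+-527/870·τ³=86097/18560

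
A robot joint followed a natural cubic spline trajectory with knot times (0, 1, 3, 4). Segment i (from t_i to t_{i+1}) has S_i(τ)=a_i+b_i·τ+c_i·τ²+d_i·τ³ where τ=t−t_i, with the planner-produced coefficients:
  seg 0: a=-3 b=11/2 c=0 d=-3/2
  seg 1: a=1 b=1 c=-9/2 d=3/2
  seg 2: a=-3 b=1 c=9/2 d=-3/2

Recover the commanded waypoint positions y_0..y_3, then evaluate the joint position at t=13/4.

y_0 = S_0(0) = a_0 = -3
y_1 = S_1(0) = a_1 = 1
y_2 = S_2(0) = a_2 = -3
y_3 = S_2(1) = 1
t_q=13/4 is in segment 2 (τ=1/4); S_2(τ)=-319/128

y_0=-3 y_1=1 y_2=-3 y_3=1
S(13/4) = -319/128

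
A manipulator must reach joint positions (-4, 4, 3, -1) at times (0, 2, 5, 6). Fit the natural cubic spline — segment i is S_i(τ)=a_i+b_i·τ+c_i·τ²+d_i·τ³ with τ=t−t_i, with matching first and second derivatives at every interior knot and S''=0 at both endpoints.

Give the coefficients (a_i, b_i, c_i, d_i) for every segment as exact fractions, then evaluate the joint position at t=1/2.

  seg 0: a=-4 b=14/3 c=0 d=-1/6
  seg 1: a=4 b=8/3 c=-1 d=0
  seg 2: a=3 b=-10/3 c=-1 d=1/3
S(1/2) = -27/16

Δ: Δ0=4, Δ1=-1/3, Δ2=-4
row 1: diag=10, rhs=-26; c'=3/10, d'=-13/5
row 2: denom=8−3·3/10=71/10; d'=(-22−3·-13/5)/(71/10)=-2
back: M2=-2
back: M1=-13/5−3/10·-2=-2
M: M0=0, M1=-2, M2=-2, M3=0
seg 0: a=-4, c=M0/2=0, d=(M1−M0)/(6·2)=-1/6, b=Δ0−h0·(2M0+M1)/6=14/3
seg 1: a=4, c=M1/2=-1, d=(M2−M1)/(6·3)=0, b=Δ1−h1·(2M1+M2)/6=8/3
seg 2: a=3, c=M2/2=-1, d=(M3−M2)/(6·1)=1/3, b=Δ2−h2·(2M2+M3)/6=-10/3
t_q=1/2 → seg 0, τ=1/2; S=-4+14/3·τ+0·τ²+-1/6·τ³=-27/16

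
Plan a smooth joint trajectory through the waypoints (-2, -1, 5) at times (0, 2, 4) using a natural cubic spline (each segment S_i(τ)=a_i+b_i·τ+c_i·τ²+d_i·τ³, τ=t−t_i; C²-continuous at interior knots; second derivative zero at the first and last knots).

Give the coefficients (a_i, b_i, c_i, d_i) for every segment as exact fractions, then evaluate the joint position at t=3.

Δ: Δ0=1/2, Δ1=3
row 1: diag=8, rhs=15; c'=1/4, d'=15/8
back: M1=15/8
M: M0=0, M1=15/8, M2=0
seg 0: a=-2, c=M0/2=0, d=(M1−M0)/(6·2)=5/32, b=Δ0−h0·(2M0+M1)/6=-1/8
seg 1: a=-1, c=M1/2=15/16, d=(M2−M1)/(6·2)=-5/32, b=Δ1−h1·(2M1+M2)/6=7/4
t_q=3 → seg 1, τ=1; S=-1+7/4·τ+15/16·τ²+-5/32·τ³=49/32

  seg 0: a=-2 b=-1/8 c=0 d=5/32
  seg 1: a=-1 b=7/4 c=15/16 d=-5/32
S(3) = 49/32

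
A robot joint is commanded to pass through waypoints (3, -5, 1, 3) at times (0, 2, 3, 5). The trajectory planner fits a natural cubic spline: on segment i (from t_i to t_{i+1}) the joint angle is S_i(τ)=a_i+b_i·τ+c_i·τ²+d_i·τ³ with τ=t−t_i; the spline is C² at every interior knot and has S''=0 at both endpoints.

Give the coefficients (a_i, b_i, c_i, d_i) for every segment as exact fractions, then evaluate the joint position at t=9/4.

  seg 0: a=3 b=-54/7 c=0 d=13/14
  seg 1: a=-5 b=24/7 c=39/7 d=-3
  seg 2: a=1 b=39/7 c=-24/7 d=4/7
S(9/4) = -1721/448

Δ: Δ0=-4, Δ1=6, Δ2=1
row 1: diag=6, rhs=60; c'=1/6, d'=10
row 2: denom=6−1·1/6=35/6; d'=(-30−1·10)/(35/6)=-48/7
back: M2=-48/7
back: M1=10−1/6·-48/7=78/7
M: M0=0, M1=78/7, M2=-48/7, M3=0
seg 0: a=3, c=M0/2=0, d=(M1−M0)/(6·2)=13/14, b=Δ0−h0·(2M0+M1)/6=-54/7
seg 1: a=-5, c=M1/2=39/7, d=(M2−M1)/(6·1)=-3, b=Δ1−h1·(2M1+M2)/6=24/7
seg 2: a=1, c=M2/2=-24/7, d=(M3−M2)/(6·2)=4/7, b=Δ2−h2·(2M2+M3)/6=39/7
t_q=9/4 → seg 1, τ=1/4; S=-5+24/7·τ+39/7·τ²+-3·τ³=-1721/448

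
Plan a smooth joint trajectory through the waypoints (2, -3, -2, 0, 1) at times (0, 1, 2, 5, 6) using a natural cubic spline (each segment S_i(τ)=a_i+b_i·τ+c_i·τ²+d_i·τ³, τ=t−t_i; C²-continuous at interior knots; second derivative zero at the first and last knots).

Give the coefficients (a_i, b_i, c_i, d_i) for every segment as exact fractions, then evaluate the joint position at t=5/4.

Δ: Δ0=-5, Δ1=1, Δ2=2/3, Δ3=1
row 1: diag=4, rhs=36; c'=1/4, d'=9
row 2: denom=8−1·1/4=31/4; d'=(-2−1·9)/(31/4)=-44/31
row 3: denom=8−3·12/31=212/31; d'=(2−3·-44/31)/(212/31)=97/106
back: M3=97/106
back: M2=-44/31−12/31·97/106=-94/53
back: M1=9−1/4·-94/53=1001/106
M: M0=0, M1=1001/106, M2=-94/53, M3=97/106, M4=0
seg 0: a=2, c=M0/2=0, d=(M1−M0)/(6·1)=1001/636, b=Δ0−h0·(2M0+M1)/6=-4181/636
seg 1: a=-3, c=M1/2=1001/212, d=(M2−M1)/(6·1)=-1189/636, b=Δ1−h1·(2M1+M2)/6=-589/318
seg 2: a=-2, c=M2/2=-47/53, d=(M3−M2)/(6·3)=95/636, b=Δ2−h2·(2M2+M3)/6=1261/636
seg 3: a=0, c=M3/2=97/212, d=(M4−M3)/(6·1)=-97/636, b=Δ3−h3·(2M3+M4)/6=221/318
t_q=5/4 → seg 1, τ=1/4; S=-3+-589/318·τ+1001/212·τ²+-1189/636·τ³=-43379/13568

  seg 0: a=2 b=-4181/636 c=0 d=1001/636
  seg 1: a=-3 b=-589/318 c=1001/212 d=-1189/636
  seg 2: a=-2 b=1261/636 c=-47/53 d=95/636
  seg 3: a=0 b=221/318 c=97/212 d=-97/636
S(5/4) = -43379/13568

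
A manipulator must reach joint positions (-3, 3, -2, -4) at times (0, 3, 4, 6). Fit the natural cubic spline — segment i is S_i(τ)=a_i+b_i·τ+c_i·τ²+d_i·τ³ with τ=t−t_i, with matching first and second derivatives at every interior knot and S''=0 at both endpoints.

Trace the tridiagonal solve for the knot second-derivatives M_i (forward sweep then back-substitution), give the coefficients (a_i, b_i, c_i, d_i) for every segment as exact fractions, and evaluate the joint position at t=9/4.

Δ: Δ0=2, Δ1=-5, Δ2=-1
row 1: diag=8, rhs=-42; c'=1/8, d'=-21/4
row 2: denom=6−1·1/8=47/8; d'=(24−1·-21/4)/(47/8)=234/47
back: M2=234/47
back: M1=-21/4−1/8·234/47=-276/47
M: M0=0, M1=-276/47, M2=234/47, M3=0
seg 0: a=-3, c=M0/2=0, d=(M1−M0)/(6·3)=-46/141, b=Δ0−h0·(2M0+M1)/6=232/47
seg 1: a=3, c=M1/2=-138/47, d=(M2−M1)/(6·1)=85/47, b=Δ1−h1·(2M1+M2)/6=-182/47
seg 2: a=-2, c=M2/2=117/47, d=(M3−M2)/(6·2)=-39/94, b=Δ2−h2·(2M2+M3)/6=-203/47
t_q=9/4 → seg 0, τ=9/4; S=-3+232/47·τ+0·τ²+-46/141·τ³=6603/1504

  seg 0: a=-3 b=232/47 c=0 d=-46/141
  seg 1: a=3 b=-182/47 c=-138/47 d=85/47
  seg 2: a=-2 b=-203/47 c=117/47 d=-39/94
S(9/4) = 6603/1504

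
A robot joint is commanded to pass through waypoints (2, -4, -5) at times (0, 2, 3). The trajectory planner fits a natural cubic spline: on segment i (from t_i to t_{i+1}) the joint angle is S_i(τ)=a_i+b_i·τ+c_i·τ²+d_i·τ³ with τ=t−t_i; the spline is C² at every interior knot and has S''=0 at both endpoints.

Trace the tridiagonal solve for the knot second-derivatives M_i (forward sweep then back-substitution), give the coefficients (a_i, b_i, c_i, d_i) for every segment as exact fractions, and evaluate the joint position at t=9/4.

Δ: Δ0=-3, Δ1=-1
row 1: diag=6, rhs=12; c'=1/6, d'=2
back: M1=2
M: M0=0, M1=2, M2=0
seg 0: a=2, c=M0/2=0, d=(M1−M0)/(6·2)=1/6, b=Δ0−h0·(2M0+M1)/6=-11/3
seg 1: a=-4, c=M1/2=1, d=(M2−M1)/(6·1)=-1/3, b=Δ1−h1·(2M1+M2)/6=-5/3
t_q=9/4 → seg 1, τ=1/4; S=-4+-5/3·τ+1·τ²+-1/3·τ³=-279/64

  seg 0: a=2 b=-11/3 c=0 d=1/6
  seg 1: a=-4 b=-5/3 c=1 d=-1/3
S(9/4) = -279/64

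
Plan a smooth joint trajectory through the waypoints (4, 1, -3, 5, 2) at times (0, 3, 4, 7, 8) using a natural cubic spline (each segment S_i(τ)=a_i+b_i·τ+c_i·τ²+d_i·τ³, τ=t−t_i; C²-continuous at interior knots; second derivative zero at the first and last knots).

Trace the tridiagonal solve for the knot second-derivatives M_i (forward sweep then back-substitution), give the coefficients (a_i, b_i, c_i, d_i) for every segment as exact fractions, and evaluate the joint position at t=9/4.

Δ: Δ0=-1, Δ1=-4, Δ2=8/3, Δ3=-3
row 1: diag=8, rhs=-18; c'=1/8, d'=-9/4
row 2: denom=8−1·1/8=63/8; d'=(40−1·-9/4)/(63/8)=338/63
row 3: denom=8−3·8/21=48/7; d'=(-34−3·338/63)/(48/7)=-263/36
back: M3=-263/36
back: M2=338/63−8/21·-263/36=220/27
back: M1=-9/4−1/8·220/27=-353/108
M: M0=0, M1=-353/108, M2=220/27, M3=-263/36, M4=0
seg 0: a=4, c=M0/2=0, d=(M1−M0)/(6·3)=-353/1944, b=Δ0−h0·(2M0+M1)/6=137/216
seg 1: a=1, c=M1/2=-353/216, d=(M2−M1)/(6·1)=137/72, b=Δ1−h1·(2M1+M2)/6=-461/108
seg 2: a=-3, c=M2/2=110/27, d=(M3−M2)/(6·3)=-1669/1944, b=Δ2−h2·(2M2+M3)/6=-395/216
seg 3: a=5, c=M3/2=-263/72, d=(M4−M3)/(6·1)=263/216, b=Δ3−h3·(2M3+M4)/6=-61/108
t_q=9/4 → seg 0, τ=9/4; S=4+137/216·τ+0·τ²+-353/1944·τ³=5159/1536

  seg 0: a=4 b=137/216 c=0 d=-353/1944
  seg 1: a=1 b=-461/108 c=-353/216 d=137/72
  seg 2: a=-3 b=-395/216 c=110/27 d=-1669/1944
  seg 3: a=5 b=-61/108 c=-263/72 d=263/216
S(9/4) = 5159/1536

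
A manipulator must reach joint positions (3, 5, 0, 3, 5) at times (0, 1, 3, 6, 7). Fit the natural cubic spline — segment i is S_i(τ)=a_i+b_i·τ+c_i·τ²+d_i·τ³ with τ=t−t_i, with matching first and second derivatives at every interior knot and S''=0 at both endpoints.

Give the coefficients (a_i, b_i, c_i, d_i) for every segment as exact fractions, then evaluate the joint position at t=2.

Δ: Δ0=2, Δ1=-5/2, Δ2=1, Δ3=2
row 1: diag=6, rhs=-27; c'=1/3, d'=-9/2
row 2: denom=10−2·1/3=28/3; d'=(21−2·-9/2)/(28/3)=45/14
row 3: denom=8−3·9/28=197/28; d'=(6−3·45/14)/(197/28)=-102/197
back: M3=-102/197
back: M2=45/14−9/28·-102/197=666/197
back: M1=-9/2−1/3·666/197=-2217/394
M: M0=0, M1=-2217/394, M2=666/197, M3=-102/197, M4=0
seg 0: a=3, c=M0/2=0, d=(M1−M0)/(6·1)=-739/788, b=Δ0−h0·(2M0+M1)/6=2315/788
seg 1: a=5, c=M1/2=-2217/788, d=(M2−M1)/(6·2)=1183/1576, b=Δ1−h1·(2M1+M2)/6=49/394
seg 2: a=0, c=M2/2=333/197, d=(M3−M2)/(6·3)=-128/591, b=Δ2−h2·(2M2+M3)/6=-418/197
seg 3: a=3, c=M3/2=-51/197, d=(M4−M3)/(6·1)=17/197, b=Δ3−h3·(2M3+M4)/6=428/197
t_q=2 → seg 1, τ=1; S=5+49/394·τ+-2217/788·τ²+1183/1576·τ³=4825/1576

  seg 0: a=3 b=2315/788 c=0 d=-739/788
  seg 1: a=5 b=49/394 c=-2217/788 d=1183/1576
  seg 2: a=0 b=-418/197 c=333/197 d=-128/591
  seg 3: a=3 b=428/197 c=-51/197 d=17/197
S(2) = 4825/1576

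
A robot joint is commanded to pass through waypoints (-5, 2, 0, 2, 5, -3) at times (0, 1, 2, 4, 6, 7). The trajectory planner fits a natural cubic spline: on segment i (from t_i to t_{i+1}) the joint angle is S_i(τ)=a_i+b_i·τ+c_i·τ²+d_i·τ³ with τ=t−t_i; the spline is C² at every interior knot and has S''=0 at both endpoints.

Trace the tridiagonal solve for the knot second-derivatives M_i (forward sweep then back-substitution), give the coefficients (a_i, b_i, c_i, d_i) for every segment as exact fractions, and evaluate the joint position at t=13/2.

  seg 0: a=-5 b=2165/229 c=0 d=-562/229
  seg 1: a=2 b=479/229 c=-1686/229 d=749/229
  seg 2: a=0 b=-646/229 c=561/229 d=-247/916
  seg 3: a=2 b=857/229 c=381/458 d=-1789/1832
  seg 4: a=5 b=-2129/458 c=-4605/916 d=1535/916
S(13/2) = 11933/7328

Δ: Δ0=7, Δ1=-2, Δ2=1, Δ3=3/2, Δ4=-8
row 1: diag=4, rhs=-54; c'=1/4, d'=-27/2
row 2: denom=6−1·1/4=23/4; d'=(18−1·-27/2)/(23/4)=126/23
row 3: denom=8−2·8/23=168/23; d'=(3−2·126/23)/(168/23)=-61/56
row 4: denom=6−2·23/84=229/42; d'=(-57−2·-61/56)/(229/42)=-4605/458
back: M4=-4605/458
back: M3=-61/56−23/84·-4605/458=381/229
back: M2=126/23−8/23·381/229=1122/229
back: M1=-27/2−1/4·1122/229=-3372/229
M: M0=0, M1=-3372/229, M2=1122/229, M3=381/229, M4=-4605/458, M5=0
seg 0: a=-5, c=M0/2=0, d=(M1−M0)/(6·1)=-562/229, b=Δ0−h0·(2M0+M1)/6=2165/229
seg 1: a=2, c=M1/2=-1686/229, d=(M2−M1)/(6·1)=749/229, b=Δ1−h1·(2M1+M2)/6=479/229
seg 2: a=0, c=M2/2=561/229, d=(M3−M2)/(6·2)=-247/916, b=Δ2−h2·(2M2+M3)/6=-646/229
seg 3: a=2, c=M3/2=381/458, d=(M4−M3)/(6·2)=-1789/1832, b=Δ3−h3·(2M3+M4)/6=857/229
seg 4: a=5, c=M4/2=-4605/916, d=(M5−M4)/(6·1)=1535/916, b=Δ4−h4·(2M4+M5)/6=-2129/458
t_q=13/2 → seg 4, τ=1/2; S=5+-2129/458·τ+-4605/916·τ²+1535/916·τ³=11933/7328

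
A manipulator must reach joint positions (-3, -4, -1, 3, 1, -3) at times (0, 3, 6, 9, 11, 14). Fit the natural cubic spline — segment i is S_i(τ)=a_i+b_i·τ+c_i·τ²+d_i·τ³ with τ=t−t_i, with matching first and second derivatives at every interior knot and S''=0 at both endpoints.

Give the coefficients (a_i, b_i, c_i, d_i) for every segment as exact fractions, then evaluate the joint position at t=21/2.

Δ: Δ0=-1/3, Δ1=1, Δ2=4/3, Δ3=-1, Δ4=-4/3
row 1: diag=12, rhs=8; c'=1/4, d'=2/3
row 2: denom=12−3·1/4=45/4; d'=(2−3·2/3)/(45/4)=0
row 3: denom=10−3·4/15=46/5; d'=(-14−3·0)/(46/5)=-35/23
row 4: denom=10−2·5/23=220/23; d'=(-2−2·-35/23)/(220/23)=6/55
back: M4=6/55
back: M3=-35/23−5/23·6/55=-17/11
back: M2=0−4/15·-17/11=68/165
back: M1=2/3−1/4·68/165=31/55
M: M0=0, M1=31/55, M2=68/165, M3=-17/11, M4=6/55, M5=0
seg 0: a=-3, c=M0/2=0, d=(M1−M0)/(6·3)=31/990, b=Δ0−h0·(2M0+M1)/6=-203/330
seg 1: a=-4, c=M1/2=31/110, d=(M2−M1)/(6·3)=-5/594, b=Δ1−h1·(2M1+M2)/6=38/165
seg 2: a=-1, c=M2/2=34/165, d=(M3−M2)/(6·3)=-323/2970, b=Δ2−h2·(2M2+M3)/6=559/330
seg 3: a=3, c=M3/2=-17/22, d=(M4−M3)/(6·2)=91/660, b=Δ3−h3·(2M3+M4)/6=-1/165
seg 4: a=1, c=M4/2=3/55, d=(M5−M4)/(6·3)=-1/165, b=Δ4−h4·(2M4+M5)/6=-238/165
t_q=21/2 → seg 3, τ=3/2; S=3+-1/165·τ+-17/22·τ²+91/660·τ³=3023/1760

  seg 0: a=-3 b=-203/330 c=0 d=31/990
  seg 1: a=-4 b=38/165 c=31/110 d=-5/594
  seg 2: a=-1 b=559/330 c=34/165 d=-323/2970
  seg 3: a=3 b=-1/165 c=-17/22 d=91/660
  seg 4: a=1 b=-238/165 c=3/55 d=-1/165
S(21/2) = 3023/1760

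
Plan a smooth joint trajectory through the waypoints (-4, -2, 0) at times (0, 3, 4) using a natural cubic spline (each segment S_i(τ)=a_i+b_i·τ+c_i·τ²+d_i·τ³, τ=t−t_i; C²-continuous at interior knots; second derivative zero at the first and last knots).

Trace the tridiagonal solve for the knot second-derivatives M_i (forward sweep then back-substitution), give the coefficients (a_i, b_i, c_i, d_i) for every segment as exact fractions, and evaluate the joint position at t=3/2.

  seg 0: a=-4 b=1/6 c=0 d=1/18
  seg 1: a=-2 b=5/3 c=1/2 d=-1/6
S(3/2) = -57/16

Δ: Δ0=2/3, Δ1=2
row 1: diag=8, rhs=8; c'=1/8, d'=1
back: M1=1
M: M0=0, M1=1, M2=0
seg 0: a=-4, c=M0/2=0, d=(M1−M0)/(6·3)=1/18, b=Δ0−h0·(2M0+M1)/6=1/6
seg 1: a=-2, c=M1/2=1/2, d=(M2−M1)/(6·1)=-1/6, b=Δ1−h1·(2M1+M2)/6=5/3
t_q=3/2 → seg 0, τ=3/2; S=-4+1/6·τ+0·τ²+1/18·τ³=-57/16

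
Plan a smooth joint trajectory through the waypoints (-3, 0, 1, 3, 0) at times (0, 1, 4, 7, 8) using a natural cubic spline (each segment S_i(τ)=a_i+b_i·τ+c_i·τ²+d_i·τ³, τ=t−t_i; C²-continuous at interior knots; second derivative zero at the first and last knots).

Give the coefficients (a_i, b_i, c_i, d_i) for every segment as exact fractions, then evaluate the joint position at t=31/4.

Δ: Δ0=3, Δ1=1/3, Δ2=2/3, Δ3=-3
row 1: diag=8, rhs=-16; c'=3/8, d'=-2
row 2: denom=12−3·3/8=87/8; d'=(2−3·-2)/(87/8)=64/87
row 3: denom=8−3·8/29=208/29; d'=(-22−3·64/87)/(208/29)=-27/8
back: M3=-27/8
back: M2=64/87−8/29·-27/8=5/3
back: M1=-2−3/8·5/3=-21/8
M: M0=0, M1=-21/8, M2=5/3, M3=-27/8, M4=0
seg 0: a=-3, c=M0/2=0, d=(M1−M0)/(6·1)=-7/16, b=Δ0−h0·(2M0+M1)/6=55/16
seg 1: a=0, c=M1/2=-21/16, d=(M2−M1)/(6·3)=103/432, b=Δ1−h1·(2M1+M2)/6=17/8
seg 2: a=1, c=M2/2=5/6, d=(M3−M2)/(6·3)=-121/432, b=Δ2−h2·(2M2+M3)/6=11/16
seg 3: a=3, c=M3/2=-27/16, d=(M4−M3)/(6·1)=9/16, b=Δ3−h3·(2M3+M4)/6=-15/8
t_q=31/4 → seg 3, τ=3/4; S=3+-15/8·τ+-27/16·τ²+9/16·τ³=903/1024

  seg 0: a=-3 b=55/16 c=0 d=-7/16
  seg 1: a=0 b=17/8 c=-21/16 d=103/432
  seg 2: a=1 b=11/16 c=5/6 d=-121/432
  seg 3: a=3 b=-15/8 c=-27/16 d=9/16
S(31/4) = 903/1024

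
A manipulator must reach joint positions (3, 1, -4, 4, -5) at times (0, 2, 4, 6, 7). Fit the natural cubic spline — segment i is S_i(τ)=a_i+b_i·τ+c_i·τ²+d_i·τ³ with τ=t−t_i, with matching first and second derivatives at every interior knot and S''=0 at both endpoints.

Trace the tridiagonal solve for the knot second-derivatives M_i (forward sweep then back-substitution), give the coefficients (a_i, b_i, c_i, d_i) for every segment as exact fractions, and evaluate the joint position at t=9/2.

Δ: Δ0=-1, Δ1=-5/2, Δ2=4, Δ3=-9
row 1: diag=8, rhs=-9; c'=1/4, d'=-9/8
row 2: denom=8−2·1/4=15/2; d'=(39−2·-9/8)/(15/2)=11/2
row 3: denom=6−2·4/15=82/15; d'=(-78−2·11/2)/(82/15)=-1335/82
back: M3=-1335/82
back: M2=11/2−4/15·-1335/82=807/82
back: M1=-9/8−1/4·807/82=-147/41
M: M0=0, M1=-147/41, M2=807/82, M3=-1335/82, M4=0
seg 0: a=3, c=M0/2=0, d=(M1−M0)/(6·2)=-49/164, b=Δ0−h0·(2M0+M1)/6=8/41
seg 1: a=1, c=M1/2=-147/82, d=(M2−M1)/(6·2)=367/328, b=Δ1−h1·(2M1+M2)/6=-139/41
seg 2: a=-4, c=M2/2=807/164, d=(M3−M2)/(6·2)=-357/164, b=Δ2−h2·(2M2+M3)/6=235/82
seg 3: a=4, c=M3/2=-1335/164, d=(M4−M3)/(6·1)=445/164, b=Δ3−h3·(2M3+M4)/6=-293/82
t_q=9/2 → seg 2, τ=1/2; S=-4+235/82·τ+807/164·τ²+-357/164·τ³=-2111/1312

  seg 0: a=3 b=8/41 c=0 d=-49/164
  seg 1: a=1 b=-139/41 c=-147/82 d=367/328
  seg 2: a=-4 b=235/82 c=807/164 d=-357/164
  seg 3: a=4 b=-293/82 c=-1335/164 d=445/164
S(9/2) = -2111/1312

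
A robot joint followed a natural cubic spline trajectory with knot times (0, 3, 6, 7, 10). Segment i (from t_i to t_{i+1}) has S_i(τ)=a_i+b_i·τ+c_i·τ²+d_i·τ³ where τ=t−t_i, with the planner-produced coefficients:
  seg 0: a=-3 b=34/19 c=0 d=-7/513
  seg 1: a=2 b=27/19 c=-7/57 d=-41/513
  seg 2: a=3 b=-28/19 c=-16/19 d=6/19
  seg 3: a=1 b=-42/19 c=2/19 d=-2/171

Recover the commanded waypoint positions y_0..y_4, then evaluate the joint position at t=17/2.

y_0=-3 y_1=2 y_2=3 y_3=1 y_4=-5
S(17/2) = -161/76

y_0 = S_0(0) = a_0 = -3
y_1 = S_1(0) = a_1 = 2
y_2 = S_2(0) = a_2 = 3
y_3 = S_3(0) = a_3 = 1
y_4 = S_3(3) = -5
t_q=17/2 is in segment 3 (τ=3/2); S_3(τ)=-161/76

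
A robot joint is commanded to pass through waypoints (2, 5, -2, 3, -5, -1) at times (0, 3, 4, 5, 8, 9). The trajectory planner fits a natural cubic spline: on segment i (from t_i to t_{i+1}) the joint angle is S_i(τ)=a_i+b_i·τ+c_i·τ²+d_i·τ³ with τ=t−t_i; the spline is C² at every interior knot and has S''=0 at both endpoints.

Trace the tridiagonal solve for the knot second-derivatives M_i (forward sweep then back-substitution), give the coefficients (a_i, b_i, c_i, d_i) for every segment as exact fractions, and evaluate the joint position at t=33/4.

Δ: Δ0=1, Δ1=-7, Δ2=5, Δ3=-8/3, Δ4=4
row 1: diag=8, rhs=-48; c'=1/8, d'=-6
row 2: denom=4−1·1/8=31/8; d'=(72−1·-6)/(31/8)=624/31
row 3: denom=8−1·8/31=240/31; d'=(-46−1·624/31)/(240/31)=-205/24
row 4: denom=8−3·31/80=547/80; d'=(40−3·-205/24)/(547/80)=5250/547
back: M4=5250/547
back: M3=-205/24−31/80·5250/547=-20120/1641
back: M2=624/31−8/31·-20120/1641=38224/1641
back: M1=-6−1/8·38224/1641=-14624/1641
M: M0=0, M1=-14624/1641, M2=38224/1641, M3=-20120/1641, M4=5250/547, M5=0
seg 0: a=2, c=M0/2=0, d=(M1−M0)/(6·3)=-7312/14769, b=Δ0−h0·(2M0+M1)/6=8953/1641
seg 1: a=5, c=M1/2=-7312/1641, d=(M2−M1)/(6·1)=2936/547, b=Δ1−h1·(2M1+M2)/6=-12983/1641
seg 2: a=-2, c=M2/2=19112/1641, d=(M3−M2)/(6·1)=-9724/1641, b=Δ2−h2·(2M2+M3)/6=-1183/1641
seg 3: a=3, c=M3/2=-10060/1641, d=(M4−M3)/(6·3)=17935/14769, b=Δ3−h3·(2M3+M4)/6=2623/547
seg 4: a=-5, c=M4/2=2625/547, d=(M5−M4)/(6·1)=-875/547, b=Δ4−h4·(2M4+M5)/6=438/547
t_q=33/4 → seg 4, τ=1/4; S=-5+438/547·τ+2625/547·τ²+-875/547·τ³=-158407/35008

  seg 0: a=2 b=8953/1641 c=0 d=-7312/14769
  seg 1: a=5 b=-12983/1641 c=-7312/1641 d=2936/547
  seg 2: a=-2 b=-1183/1641 c=19112/1641 d=-9724/1641
  seg 3: a=3 b=2623/547 c=-10060/1641 d=17935/14769
  seg 4: a=-5 b=438/547 c=2625/547 d=-875/547
S(33/4) = -158407/35008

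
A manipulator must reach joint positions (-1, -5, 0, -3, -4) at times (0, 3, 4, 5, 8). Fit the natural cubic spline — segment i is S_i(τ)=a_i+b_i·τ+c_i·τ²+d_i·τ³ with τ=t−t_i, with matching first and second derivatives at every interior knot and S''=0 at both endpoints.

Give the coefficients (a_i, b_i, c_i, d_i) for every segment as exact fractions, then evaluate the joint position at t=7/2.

Δ: Δ0=-4/3, Δ1=5, Δ2=-3, Δ3=-1/3
row 1: diag=8, rhs=38; c'=1/8, d'=19/4
row 2: denom=4−1·1/8=31/8; d'=(-48−1·19/4)/(31/8)=-422/31
row 3: denom=8−1·8/31=240/31; d'=(16−1·-422/31)/(240/31)=153/40
back: M3=153/40
back: M2=-422/31−8/31·153/40=-73/5
back: M1=19/4−1/8·-73/5=263/40
M: M0=0, M1=263/40, M2=-73/5, M3=153/40, M4=0
seg 0: a=-1, c=M0/2=0, d=(M1−M0)/(6·3)=263/720, b=Δ0−h0·(2M0+M1)/6=-1109/240
seg 1: a=-5, c=M1/2=263/80, d=(M2−M1)/(6·1)=-847/240, b=Δ1−h1·(2M1+M2)/6=629/120
seg 2: a=0, c=M2/2=-73/10, d=(M3−M2)/(6·1)=737/240, b=Δ2−h2·(2M2+M3)/6=59/48
seg 3: a=-3, c=M3/2=153/80, d=(M4−M3)/(6·3)=-17/80, b=Δ3−h3·(2M3+M4)/6=-499/120
t_q=7/2 → seg 1, τ=1/2; S=-5+629/120·τ+263/80·τ²+-847/240·τ³=-1279/640

  seg 0: a=-1 b=-1109/240 c=0 d=263/720
  seg 1: a=-5 b=629/120 c=263/80 d=-847/240
  seg 2: a=0 b=59/48 c=-73/10 d=737/240
  seg 3: a=-3 b=-499/120 c=153/80 d=-17/80
S(7/2) = -1279/640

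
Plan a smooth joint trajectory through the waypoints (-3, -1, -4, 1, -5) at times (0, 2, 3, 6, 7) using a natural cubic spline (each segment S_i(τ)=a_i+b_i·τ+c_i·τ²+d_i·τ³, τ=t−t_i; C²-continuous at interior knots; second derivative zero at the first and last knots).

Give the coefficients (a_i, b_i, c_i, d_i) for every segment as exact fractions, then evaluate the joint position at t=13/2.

  seg 0: a=-3 b=1324/483 c=0 d=-841/1932
  seg 1: a=-1 b=-1199/483 c=-841/322 d=289/138
  seg 2: a=-4 b=-1375/966 c=591/161 d=-2551/2898
  seg 3: a=1 b=-1529/483 c=-1369/322 d=1369/966
S(13/2) = -3783/2576

Δ: Δ0=1, Δ1=-3, Δ2=5/3, Δ3=-6
row 1: diag=6, rhs=-24; c'=1/6, d'=-4
row 2: denom=8−1·1/6=47/6; d'=(28−1·-4)/(47/6)=192/47
row 3: denom=8−3·18/47=322/47; d'=(-46−3·192/47)/(322/47)=-1369/161
back: M3=-1369/161
back: M2=192/47−18/47·-1369/161=1182/161
back: M1=-4−1/6·1182/161=-841/161
M: M0=0, M1=-841/161, M2=1182/161, M3=-1369/161, M4=0
seg 0: a=-3, c=M0/2=0, d=(M1−M0)/(6·2)=-841/1932, b=Δ0−h0·(2M0+M1)/6=1324/483
seg 1: a=-1, c=M1/2=-841/322, d=(M2−M1)/(6·1)=289/138, b=Δ1−h1·(2M1+M2)/6=-1199/483
seg 2: a=-4, c=M2/2=591/161, d=(M3−M2)/(6·3)=-2551/2898, b=Δ2−h2·(2M2+M3)/6=-1375/966
seg 3: a=1, c=M3/2=-1369/322, d=(M4−M3)/(6·1)=1369/966, b=Δ3−h3·(2M3+M4)/6=-1529/483
t_q=13/2 → seg 3, τ=1/2; S=1+-1529/483·τ+-1369/322·τ²+1369/966·τ³=-3783/2576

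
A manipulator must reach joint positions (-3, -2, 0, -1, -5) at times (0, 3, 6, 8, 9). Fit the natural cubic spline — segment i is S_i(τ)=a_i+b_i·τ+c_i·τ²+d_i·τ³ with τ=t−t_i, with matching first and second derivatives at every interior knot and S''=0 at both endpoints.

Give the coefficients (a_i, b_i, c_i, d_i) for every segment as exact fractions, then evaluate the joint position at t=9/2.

  seg 0: a=-3 b=25/103 c=0 d=28/2781
  seg 1: a=-2 b=53/103 c=28/309 d=-37/2781
  seg 2: a=0 b=72/103 c=-3/103 d=-235/824
  seg 3: a=-1 b=-585/206 c=-717/412 d=239/412
S(9/2) = -881/824

Δ: Δ0=1/3, Δ1=2/3, Δ2=-1/2, Δ3=-4
row 1: diag=12, rhs=2; c'=1/4, d'=1/6
row 2: denom=10−3·1/4=37/4; d'=(-7−3·1/6)/(37/4)=-30/37
row 3: denom=6−2·8/37=206/37; d'=(-21−2·-30/37)/(206/37)=-717/206
back: M3=-717/206
back: M2=-30/37−8/37·-717/206=-6/103
back: M1=1/6−1/4·-6/103=56/309
M: M0=0, M1=56/309, M2=-6/103, M3=-717/206, M4=0
seg 0: a=-3, c=M0/2=0, d=(M1−M0)/(6·3)=28/2781, b=Δ0−h0·(2M0+M1)/6=25/103
seg 1: a=-2, c=M1/2=28/309, d=(M2−M1)/(6·3)=-37/2781, b=Δ1−h1·(2M1+M2)/6=53/103
seg 2: a=0, c=M2/2=-3/103, d=(M3−M2)/(6·2)=-235/824, b=Δ2−h2·(2M2+M3)/6=72/103
seg 3: a=-1, c=M3/2=-717/412, d=(M4−M3)/(6·1)=239/412, b=Δ3−h3·(2M3+M4)/6=-585/206
t_q=9/2 → seg 1, τ=3/2; S=-2+53/103·τ+28/309·τ²+-37/2781·τ³=-881/824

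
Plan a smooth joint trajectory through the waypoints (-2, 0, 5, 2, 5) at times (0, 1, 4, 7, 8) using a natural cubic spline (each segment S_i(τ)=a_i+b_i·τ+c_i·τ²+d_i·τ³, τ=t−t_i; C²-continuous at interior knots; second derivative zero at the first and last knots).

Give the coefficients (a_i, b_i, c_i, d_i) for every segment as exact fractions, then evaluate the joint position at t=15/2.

Δ: Δ0=2, Δ1=5/3, Δ2=-1, Δ3=3
row 1: diag=8, rhs=-2; c'=3/8, d'=-1/4
row 2: denom=12−3·3/8=87/8; d'=(-16−3·-1/4)/(87/8)=-122/87
row 3: denom=8−3·8/29=208/29; d'=(24−3·-122/87)/(208/29)=409/104
back: M3=409/104
back: M2=-122/87−8/29·409/104=-97/39
back: M1=-1/4−3/8·-97/39=71/104
M: M0=0, M1=71/104, M2=-97/39, M3=409/104, M4=0
seg 0: a=-2, c=M0/2=0, d=(M1−M0)/(6·1)=71/624, b=Δ0−h0·(2M0+M1)/6=1177/624
seg 1: a=0, c=M1/2=71/208, d=(M2−M1)/(6·3)=-989/5616, b=Δ1−h1·(2M1+M2)/6=695/312
seg 2: a=5, c=M2/2=-97/78, d=(M3−M2)/(6·3)=2003/5616, b=Δ2−h2·(2M2+M3)/6=-23/48
seg 3: a=2, c=M3/2=409/208, d=(M4−M3)/(6·1)=-409/624, b=Δ3−h3·(2M3+M4)/6=527/312
t_q=15/2 → seg 3, τ=1/2; S=2+527/312·τ+409/208·τ²+-409/624·τ³=5415/1664

  seg 0: a=-2 b=1177/624 c=0 d=71/624
  seg 1: a=0 b=695/312 c=71/208 d=-989/5616
  seg 2: a=5 b=-23/48 c=-97/78 d=2003/5616
  seg 3: a=2 b=527/312 c=409/208 d=-409/624
S(15/2) = 5415/1664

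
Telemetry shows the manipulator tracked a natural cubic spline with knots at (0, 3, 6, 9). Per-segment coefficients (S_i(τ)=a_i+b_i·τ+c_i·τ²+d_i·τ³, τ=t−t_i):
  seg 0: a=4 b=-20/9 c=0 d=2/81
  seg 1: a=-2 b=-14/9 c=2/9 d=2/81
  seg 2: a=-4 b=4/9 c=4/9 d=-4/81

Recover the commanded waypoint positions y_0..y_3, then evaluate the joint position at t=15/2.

y_0 = S_0(0) = a_0 = 4
y_1 = S_1(0) = a_1 = -2
y_2 = S_2(0) = a_2 = -4
y_3 = S_2(3) = 0
t_q=15/2 is in segment 2 (τ=3/2); S_2(τ)=-5/2

y_0=4 y_1=-2 y_2=-4 y_3=0
S(15/2) = -5/2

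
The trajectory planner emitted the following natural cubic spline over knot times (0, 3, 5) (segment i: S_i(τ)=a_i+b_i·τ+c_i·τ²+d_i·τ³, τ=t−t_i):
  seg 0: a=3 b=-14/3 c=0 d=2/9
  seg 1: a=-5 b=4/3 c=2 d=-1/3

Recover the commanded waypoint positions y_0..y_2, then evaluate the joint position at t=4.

y_0=3 y_1=-5 y_2=3
S(4) = -2

y_0 = S_0(0) = a_0 = 3
y_1 = S_1(0) = a_1 = -5
y_2 = S_1(2) = 3
t_q=4 is in segment 1 (τ=1); S_1(τ)=-2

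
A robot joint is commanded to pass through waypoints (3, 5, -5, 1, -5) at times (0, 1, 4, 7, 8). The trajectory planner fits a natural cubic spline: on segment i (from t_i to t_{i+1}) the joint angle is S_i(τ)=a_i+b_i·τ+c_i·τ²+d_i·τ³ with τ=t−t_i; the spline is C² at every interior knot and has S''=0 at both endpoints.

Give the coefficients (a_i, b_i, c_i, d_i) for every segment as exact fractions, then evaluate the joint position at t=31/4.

Δ: Δ0=2, Δ1=-10/3, Δ2=2, Δ3=-6
row 1: diag=8, rhs=-32; c'=3/8, d'=-4
row 2: denom=12−3·3/8=87/8; d'=(32−3·-4)/(87/8)=352/87
row 3: denom=8−3·8/29=208/29; d'=(-48−3·352/87)/(208/29)=-109/13
back: M3=-109/13
back: M2=352/87−8/29·-109/13=248/39
back: M1=-4−3/8·248/39=-83/13
M: M0=0, M1=-83/13, M2=248/39, M3=-109/13, M4=0
seg 0: a=3, c=M0/2=0, d=(M1−M0)/(6·1)=-83/78, b=Δ0−h0·(2M0+M1)/6=239/78
seg 1: a=5, c=M1/2=-83/26, d=(M2−M1)/(6·3)=497/702, b=Δ1−h1·(2M1+M2)/6=-5/39
seg 2: a=-5, c=M2/2=124/39, d=(M3−M2)/(6·3)=-575/702, b=Δ2−h2·(2M2+M3)/6=-1/6
seg 3: a=1, c=M3/2=-109/26, d=(M4−M3)/(6·1)=109/78, b=Δ3−h3·(2M3+M4)/6=-125/39
t_q=31/4 → seg 3, τ=3/4; S=1+-125/39·τ+-109/26·τ²+109/78·τ³=-5279/1664

  seg 0: a=3 b=239/78 c=0 d=-83/78
  seg 1: a=5 b=-5/39 c=-83/26 d=497/702
  seg 2: a=-5 b=-1/6 c=124/39 d=-575/702
  seg 3: a=1 b=-125/39 c=-109/26 d=109/78
S(31/4) = -5279/1664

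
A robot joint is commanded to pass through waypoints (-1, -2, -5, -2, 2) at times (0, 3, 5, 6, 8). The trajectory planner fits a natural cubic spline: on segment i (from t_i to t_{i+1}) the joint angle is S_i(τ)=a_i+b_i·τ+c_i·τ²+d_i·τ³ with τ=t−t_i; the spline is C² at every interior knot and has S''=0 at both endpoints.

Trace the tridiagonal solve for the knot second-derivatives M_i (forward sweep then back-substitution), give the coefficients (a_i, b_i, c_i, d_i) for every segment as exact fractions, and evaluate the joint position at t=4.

  seg 0: a=-1 b=1091/1956 c=0 d=-581/5868
  seg 1: a=-2 b=-2069/978 c=-581/652 d=2345/3912
  seg 2: a=-5 b=740/489 c=441/163 d=-596/489
  seg 3: a=-2 b=1598/489 c=-155/163 d=155/978
S(4) = -5747/1304

Δ: Δ0=-1/3, Δ1=-3/2, Δ2=3, Δ3=2
row 1: diag=10, rhs=-7; c'=1/5, d'=-7/10
row 2: denom=6−2·1/5=28/5; d'=(27−2·-7/10)/(28/5)=71/14
row 3: denom=6−1·5/28=163/28; d'=(-6−1·71/14)/(163/28)=-310/163
back: M3=-310/163
back: M2=71/14−5/28·-310/163=882/163
back: M1=-7/10−1/5·882/163=-581/326
M: M0=0, M1=-581/326, M2=882/163, M3=-310/163, M4=0
seg 0: a=-1, c=M0/2=0, d=(M1−M0)/(6·3)=-581/5868, b=Δ0−h0·(2M0+M1)/6=1091/1956
seg 1: a=-2, c=M1/2=-581/652, d=(M2−M1)/(6·2)=2345/3912, b=Δ1−h1·(2M1+M2)/6=-2069/978
seg 2: a=-5, c=M2/2=441/163, d=(M3−M2)/(6·1)=-596/489, b=Δ2−h2·(2M2+M3)/6=740/489
seg 3: a=-2, c=M3/2=-155/163, d=(M4−M3)/(6·2)=155/978, b=Δ3−h3·(2M3+M4)/6=1598/489
t_q=4 → seg 1, τ=1; S=-2+-2069/978·τ+-581/652·τ²+2345/3912·τ³=-5747/1304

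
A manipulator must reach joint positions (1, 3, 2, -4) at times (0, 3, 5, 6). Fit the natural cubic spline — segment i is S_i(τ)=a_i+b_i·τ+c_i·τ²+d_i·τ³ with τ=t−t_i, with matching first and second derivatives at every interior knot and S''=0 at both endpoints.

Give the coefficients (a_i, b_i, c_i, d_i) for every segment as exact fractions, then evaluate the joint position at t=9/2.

  seg 0: a=1 b=19/42 c=0 d=1/42
  seg 1: a=3 b=23/21 c=3/14 d=-85/168
  seg 2: a=2 b=-173/42 c=-79/28 d=79/84
S(9/2) = 1531/448

Δ: Δ0=2/3, Δ1=-1/2, Δ2=-6
row 1: diag=10, rhs=-7; c'=1/5, d'=-7/10
row 2: denom=6−2·1/5=28/5; d'=(-33−2·-7/10)/(28/5)=-79/14
back: M2=-79/14
back: M1=-7/10−1/5·-79/14=3/7
M: M0=0, M1=3/7, M2=-79/14, M3=0
seg 0: a=1, c=M0/2=0, d=(M1−M0)/(6·3)=1/42, b=Δ0−h0·(2M0+M1)/6=19/42
seg 1: a=3, c=M1/2=3/14, d=(M2−M1)/(6·2)=-85/168, b=Δ1−h1·(2M1+M2)/6=23/21
seg 2: a=2, c=M2/2=-79/28, d=(M3−M2)/(6·1)=79/84, b=Δ2−h2·(2M2+M3)/6=-173/42
t_q=9/2 → seg 1, τ=3/2; S=3+23/21·τ+3/14·τ²+-85/168·τ³=1531/448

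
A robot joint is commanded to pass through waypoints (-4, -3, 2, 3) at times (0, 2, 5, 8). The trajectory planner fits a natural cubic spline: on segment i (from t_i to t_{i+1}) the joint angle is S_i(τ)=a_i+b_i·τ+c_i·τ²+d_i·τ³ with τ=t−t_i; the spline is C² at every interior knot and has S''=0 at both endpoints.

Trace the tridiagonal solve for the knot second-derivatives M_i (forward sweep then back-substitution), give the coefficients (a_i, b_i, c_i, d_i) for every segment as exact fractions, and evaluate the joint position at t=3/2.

Δ: Δ0=1/2, Δ1=5/3, Δ2=1/3
row 1: diag=10, rhs=7; c'=3/10, d'=7/10
row 2: denom=12−3·3/10=111/10; d'=(-8−3·7/10)/(111/10)=-101/111
back: M2=-101/111
back: M1=7/10−3/10·-101/111=36/37
M: M0=0, M1=36/37, M2=-101/111, M3=0
seg 0: a=-4, c=M0/2=0, d=(M1−M0)/(6·2)=3/37, b=Δ0−h0·(2M0+M1)/6=13/74
seg 1: a=-3, c=M1/2=18/37, d=(M2−M1)/(6·3)=-209/1998, b=Δ1−h1·(2M1+M2)/6=85/74
seg 2: a=2, c=M2/2=-101/222, d=(M3−M2)/(6·3)=101/1998, b=Δ2−h2·(2M2+M3)/6=46/37
t_q=3/2 → seg 0, τ=3/2; S=-4+13/74·τ+0·τ²+3/37·τ³=-1025/296

  seg 0: a=-4 b=13/74 c=0 d=3/37
  seg 1: a=-3 b=85/74 c=18/37 d=-209/1998
  seg 2: a=2 b=46/37 c=-101/222 d=101/1998
S(3/2) = -1025/296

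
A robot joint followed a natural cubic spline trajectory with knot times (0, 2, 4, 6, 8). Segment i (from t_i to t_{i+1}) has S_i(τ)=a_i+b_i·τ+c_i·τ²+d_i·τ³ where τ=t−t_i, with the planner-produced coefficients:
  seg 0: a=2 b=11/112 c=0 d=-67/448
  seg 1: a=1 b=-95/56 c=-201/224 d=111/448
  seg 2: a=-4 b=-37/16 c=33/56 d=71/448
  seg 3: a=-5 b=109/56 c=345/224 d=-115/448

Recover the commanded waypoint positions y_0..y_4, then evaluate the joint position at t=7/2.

y_0 = S_0(0) = a_0 = 2
y_1 = S_1(0) = a_1 = 1
y_2 = S_2(0) = a_2 = -4
y_3 = S_3(0) = a_3 = -5
y_4 = S_3(2) = 3
t_q=7/2 is in segment 1 (τ=3/2); S_1(τ)=-9775/3584

y_0=2 y_1=1 y_2=-4 y_3=-5 y_4=3
S(7/2) = -9775/3584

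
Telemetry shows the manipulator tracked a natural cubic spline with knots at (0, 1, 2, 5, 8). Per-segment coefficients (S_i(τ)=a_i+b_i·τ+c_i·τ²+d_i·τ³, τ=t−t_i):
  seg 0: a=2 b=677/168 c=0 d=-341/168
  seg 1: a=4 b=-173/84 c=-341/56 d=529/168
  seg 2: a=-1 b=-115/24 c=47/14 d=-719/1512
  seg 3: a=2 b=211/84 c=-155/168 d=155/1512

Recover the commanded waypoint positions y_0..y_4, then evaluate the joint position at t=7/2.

y_0 = S_0(0) = a_0 = 2
y_1 = S_1(0) = a_1 = 4
y_2 = S_2(0) = a_2 = -1
y_3 = S_3(0) = a_3 = 2
y_4 = S_3(3) = 4
t_q=7/2 is in segment 2 (τ=3/2); S_2(τ)=-1003/448

y_0=2 y_1=4 y_2=-1 y_3=2 y_4=4
S(7/2) = -1003/448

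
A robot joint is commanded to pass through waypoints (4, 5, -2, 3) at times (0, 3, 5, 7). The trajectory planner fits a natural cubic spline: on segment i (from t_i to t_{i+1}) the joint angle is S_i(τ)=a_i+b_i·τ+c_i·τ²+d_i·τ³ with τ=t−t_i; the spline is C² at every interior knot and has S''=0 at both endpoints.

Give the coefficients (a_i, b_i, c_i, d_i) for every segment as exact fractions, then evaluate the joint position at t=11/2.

  seg 0: a=4 b=115/57 c=0 d=-32/171
  seg 1: a=5 b=-173/57 c=-32/19 d=331/456
  seg 2: a=-2 b=-121/114 c=203/76 d=-203/456
S(11/2) = -2333/1216

Δ: Δ0=1/3, Δ1=-7/2, Δ2=5/2
row 1: diag=10, rhs=-23; c'=1/5, d'=-23/10
row 2: denom=8−2·1/5=38/5; d'=(36−2·-23/10)/(38/5)=203/38
back: M2=203/38
back: M1=-23/10−1/5·203/38=-64/19
M: M0=0, M1=-64/19, M2=203/38, M3=0
seg 0: a=4, c=M0/2=0, d=(M1−M0)/(6·3)=-32/171, b=Δ0−h0·(2M0+M1)/6=115/57
seg 1: a=5, c=M1/2=-32/19, d=(M2−M1)/(6·2)=331/456, b=Δ1−h1·(2M1+M2)/6=-173/57
seg 2: a=-2, c=M2/2=203/76, d=(M3−M2)/(6·2)=-203/456, b=Δ2−h2·(2M2+M3)/6=-121/114
t_q=11/2 → seg 2, τ=1/2; S=-2+-121/114·τ+203/76·τ²+-203/456·τ³=-2333/1216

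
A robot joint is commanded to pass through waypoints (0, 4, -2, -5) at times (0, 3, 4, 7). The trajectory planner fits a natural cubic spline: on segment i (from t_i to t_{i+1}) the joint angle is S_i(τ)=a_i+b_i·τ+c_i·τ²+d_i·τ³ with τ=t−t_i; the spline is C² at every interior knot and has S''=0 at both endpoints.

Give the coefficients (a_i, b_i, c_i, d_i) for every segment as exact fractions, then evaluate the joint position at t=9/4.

Δ: Δ0=4/3, Δ1=-6, Δ2=-1
row 1: diag=8, rhs=-44; c'=1/8, d'=-11/2
row 2: denom=8−1·1/8=63/8; d'=(30−1·-11/2)/(63/8)=284/63
back: M2=284/63
back: M1=-11/2−1/8·284/63=-382/63
M: M0=0, M1=-382/63, M2=284/63, M3=0
seg 0: a=0, c=M0/2=0, d=(M1−M0)/(6·3)=-191/567, b=Δ0−h0·(2M0+M1)/6=275/63
seg 1: a=4, c=M1/2=-191/63, d=(M2−M1)/(6·1)=37/21, b=Δ1−h1·(2M1+M2)/6=-298/63
seg 2: a=-2, c=M2/2=142/63, d=(M3−M2)/(6·3)=-142/567, b=Δ2−h2·(2M2+M3)/6=-347/63
t_q=9/4 → seg 0, τ=9/4; S=0+275/63·τ+0·τ²+-191/567·τ³=383/64

  seg 0: a=0 b=275/63 c=0 d=-191/567
  seg 1: a=4 b=-298/63 c=-191/63 d=37/21
  seg 2: a=-2 b=-347/63 c=142/63 d=-142/567
S(9/4) = 383/64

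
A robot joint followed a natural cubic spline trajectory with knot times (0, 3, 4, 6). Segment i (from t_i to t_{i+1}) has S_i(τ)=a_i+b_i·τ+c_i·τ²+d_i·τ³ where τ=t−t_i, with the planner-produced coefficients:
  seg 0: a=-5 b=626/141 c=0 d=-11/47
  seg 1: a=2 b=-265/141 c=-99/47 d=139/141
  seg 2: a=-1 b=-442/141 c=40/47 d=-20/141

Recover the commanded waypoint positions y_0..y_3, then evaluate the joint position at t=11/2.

y_0=-5 y_1=2 y_2=-1 y_3=-5
S(11/2) = -401/94

y_0 = S_0(0) = a_0 = -5
y_1 = S_1(0) = a_1 = 2
y_2 = S_2(0) = a_2 = -1
y_3 = S_2(2) = -5
t_q=11/2 is in segment 2 (τ=3/2); S_2(τ)=-401/94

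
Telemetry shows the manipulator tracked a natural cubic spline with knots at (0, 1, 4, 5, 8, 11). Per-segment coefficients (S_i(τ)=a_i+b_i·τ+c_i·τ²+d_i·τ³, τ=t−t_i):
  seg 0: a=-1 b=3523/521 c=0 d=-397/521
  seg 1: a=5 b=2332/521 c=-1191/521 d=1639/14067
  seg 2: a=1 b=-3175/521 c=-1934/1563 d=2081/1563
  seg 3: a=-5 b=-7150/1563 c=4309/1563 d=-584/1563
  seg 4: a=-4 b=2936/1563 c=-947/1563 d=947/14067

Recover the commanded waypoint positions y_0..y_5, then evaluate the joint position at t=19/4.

y_0=-1 y_1=5 y_2=1 y_3=-5 y_4=-4 y_5=-2
S(19/4) = -123535/33344

y_0 = S_0(0) = a_0 = -1
y_1 = S_1(0) = a_1 = 5
y_2 = S_2(0) = a_2 = 1
y_3 = S_3(0) = a_3 = -5
y_4 = S_4(0) = a_4 = -4
y_5 = S_4(3) = -2
t_q=19/4 is in segment 2 (τ=3/4); S_2(τ)=-123535/33344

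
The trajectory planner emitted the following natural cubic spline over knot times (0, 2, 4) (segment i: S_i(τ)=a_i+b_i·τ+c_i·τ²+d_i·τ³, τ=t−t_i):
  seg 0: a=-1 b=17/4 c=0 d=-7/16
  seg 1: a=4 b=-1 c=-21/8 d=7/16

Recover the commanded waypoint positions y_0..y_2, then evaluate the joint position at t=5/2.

y_0 = S_0(0) = a_0 = -1
y_1 = S_1(0) = a_1 = 4
y_2 = S_1(2) = -5
t_q=5/2 is in segment 1 (τ=1/2); S_1(τ)=371/128

y_0=-1 y_1=4 y_2=-5
S(5/2) = 371/128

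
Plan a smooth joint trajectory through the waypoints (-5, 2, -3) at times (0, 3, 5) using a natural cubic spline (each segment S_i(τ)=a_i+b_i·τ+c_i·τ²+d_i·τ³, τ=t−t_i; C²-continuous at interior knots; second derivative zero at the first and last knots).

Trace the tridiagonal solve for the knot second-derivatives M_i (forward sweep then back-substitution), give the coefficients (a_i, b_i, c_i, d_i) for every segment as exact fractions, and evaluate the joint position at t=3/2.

Δ: Δ0=7/3, Δ1=-5/2
row 1: diag=10, rhs=-29; c'=1/5, d'=-29/10
back: M1=-29/10
M: M0=0, M1=-29/10, M2=0
seg 0: a=-5, c=M0/2=0, d=(M1−M0)/(6·3)=-29/180, b=Δ0−h0·(2M0+M1)/6=227/60
seg 1: a=2, c=M1/2=-29/20, d=(M2−M1)/(6·2)=29/120, b=Δ1−h1·(2M1+M2)/6=-17/30
t_q=3/2 → seg 0, τ=3/2; S=-5+227/60·τ+0·τ²+-29/180·τ³=21/160

  seg 0: a=-5 b=227/60 c=0 d=-29/180
  seg 1: a=2 b=-17/30 c=-29/20 d=29/120
S(3/2) = 21/160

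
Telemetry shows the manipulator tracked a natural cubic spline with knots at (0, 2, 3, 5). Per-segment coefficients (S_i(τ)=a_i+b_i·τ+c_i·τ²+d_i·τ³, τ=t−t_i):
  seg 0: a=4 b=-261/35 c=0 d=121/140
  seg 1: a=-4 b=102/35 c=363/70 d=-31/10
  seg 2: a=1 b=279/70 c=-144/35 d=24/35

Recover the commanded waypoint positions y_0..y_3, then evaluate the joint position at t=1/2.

y_0 = S_0(0) = a_0 = 4
y_1 = S_1(0) = a_1 = -4
y_2 = S_2(0) = a_2 = 1
y_3 = S_2(2) = -2
t_q=1/2 is in segment 0 (τ=1/2); S_0(τ)=85/224

y_0=4 y_1=-4 y_2=1 y_3=-2
S(1/2) = 85/224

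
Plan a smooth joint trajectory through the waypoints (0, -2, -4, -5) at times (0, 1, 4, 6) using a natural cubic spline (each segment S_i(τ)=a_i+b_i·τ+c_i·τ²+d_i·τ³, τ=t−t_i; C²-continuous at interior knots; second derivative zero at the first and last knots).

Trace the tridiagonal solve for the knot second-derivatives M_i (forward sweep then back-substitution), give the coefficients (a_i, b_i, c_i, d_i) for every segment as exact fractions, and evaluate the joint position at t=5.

  seg 0: a=0 b=-929/426 c=0 d=77/426
  seg 1: a=-2 b=-349/213 c=77/142 d=-31/426
  seg 2: a=-4 b=-149/426 c=-8/71 d=4/213
S(5) = -631/142

Δ: Δ0=-2, Δ1=-2/3, Δ2=-1/2
row 1: diag=8, rhs=8; c'=3/8, d'=1
row 2: denom=10−3·3/8=71/8; d'=(1−3·1)/(71/8)=-16/71
back: M2=-16/71
back: M1=1−3/8·-16/71=77/71
M: M0=0, M1=77/71, M2=-16/71, M3=0
seg 0: a=0, c=M0/2=0, d=(M1−M0)/(6·1)=77/426, b=Δ0−h0·(2M0+M1)/6=-929/426
seg 1: a=-2, c=M1/2=77/142, d=(M2−M1)/(6·3)=-31/426, b=Δ1−h1·(2M1+M2)/6=-349/213
seg 2: a=-4, c=M2/2=-8/71, d=(M3−M2)/(6·2)=4/213, b=Δ2−h2·(2M2+M3)/6=-149/426
t_q=5 → seg 2, τ=1; S=-4+-149/426·τ+-8/71·τ²+4/213·τ³=-631/142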